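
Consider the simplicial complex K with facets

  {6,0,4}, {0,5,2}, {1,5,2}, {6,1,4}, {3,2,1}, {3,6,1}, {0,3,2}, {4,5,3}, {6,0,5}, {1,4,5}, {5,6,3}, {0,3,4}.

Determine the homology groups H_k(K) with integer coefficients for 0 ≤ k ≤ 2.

H_0 ≅ Z,  H_1 ≅ Z/2Z,  H_2 = 0.

K has 7 vertices, 18 edges, 12 triangles.
rank ∂_0 = 0, rank ∂_1 = 6 ⇒ b_0 = 7 − 0 − 6 = 1; all invariant factors of ∂_1 are 1 so no torsion. So H_0 = Z.
rank ∂_1 = 6, rank ∂_2 = 12 ⇒ b_1 = 18 − 6 − 12 = 0; ∂_2 has invariant factor(s) [2] giving torsion. So H_1 = Z/2Z.
rank ∂_2 = 12, rank ∂_3 = 0 ⇒ b_2 = 12 − 12 − 0 = 0. So H_2 = 0.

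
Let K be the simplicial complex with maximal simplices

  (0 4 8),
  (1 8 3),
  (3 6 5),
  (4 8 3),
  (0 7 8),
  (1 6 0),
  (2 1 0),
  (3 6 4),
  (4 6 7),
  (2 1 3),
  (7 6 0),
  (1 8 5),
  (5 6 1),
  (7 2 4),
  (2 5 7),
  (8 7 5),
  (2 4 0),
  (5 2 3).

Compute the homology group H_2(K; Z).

H_2 = 0.

Order the vertices as 0 < 1 < 2 < 3 < 4 < 5 < 6 < 7 < 8. Listing each simplex with vertices in this order, K has dimension 2 with simplices:

  0-simplices (9): [0], [1], [2], [3], [4], [5], [6], [7], [8]
  1-simplices (27): (27 of them)
  2-simplices (18): [0,1,2], [0,1,6], [0,2,4], [0,4,8], [0,6,7], [0,7,8], [1,2,3], [1,3,8], [1,5,6], [1,5,8], [2,3,5], [2,4,7], [2,5,7], [3,4,6], [3,4,8], [3,5,6], [4,6,7], [5,7,8]

Hence C_0 ≅ Z^9, C_1 ≅ Z^27, C_2 ≅ Z^18.

The boundary map ∂_1: C_1 → C_0 maps an edge to its endpoints' difference, ∂[p,q] = q − p. For instance
  ∂[3,8] = [8] − [3].
The 9×27 boundary matrix has rank 8 and Smith normal form diag(1,1,1,1,1,1,1,1).

Boundary ∂_2: C_2 → C_1 sends each 2-simplex [p,q,r] to [q,r] − [p,r] + [p,q]. For instance
  ∂[1,5,8] = [5,8] − [1,8] + [1,5],
  ∂[1,5,6] = [5,6] − [1,6] + [1,5].
The resulting 27×18 matrix has rank 18, and its Smith normal form has invariant factors (1,1,1,1,1,1,1,1,1,1,1,1,1,1,1,1,1,2).

Reading off H_k = ker ∂_k / im ∂_{k+1}:

  H_2: rank ker ∂_2 − rank ∂_3 = (18 − 18) − 0 = 0, and there is no ∂_3, so H_2 ≅ 0.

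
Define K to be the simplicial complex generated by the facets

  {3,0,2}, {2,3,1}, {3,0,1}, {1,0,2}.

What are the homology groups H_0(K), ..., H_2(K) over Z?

Order the vertices as 0 < 1 < 2 < 3. Listing each simplex with vertices in this order, K has dimension 2 with simplices:

  0-simplices (4): [0], [1], [2], [3]
  1-simplices (6): [0,1], [0,2], [0,3], [1,2], [1,3], [2,3]
  2-simplices (4): [0,1,2], [0,1,3], [0,2,3], [1,2,3]

Hence C_0 ≅ Z^4, C_1 ≅ Z^6, C_2 ≅ Z^4.

The boundary map ∂_1: C_1 → C_0 sends each edge [p,q] (with p < q) to q − p. For instance
  ∂[0,2] = [2] − [0].
The 4×6 boundary matrix has rank 3 and Smith normal form diag(1,1,1).

∂_2: C_2 → C_1 acts by ∂[p,q,r] = [q,r] − [p,r] + [p,q]. For instance
  ∂[0,1,2] = [1,2] − [0,2] + [0,1],
  ∂[0,2,3] = [2,3] − [0,3] + [0,2].
The resulting 6×4 matrix has rank 3, and its Smith normal form has invariant factors (1,1,1).

Computing H_k = (kernel of ∂_k) / (image of ∂_{k+1}):

  H_0: rank C_0 − rank ∂_1 = 4 − 3 = 1, and the invariant factors of ∂_1 are all 1, so H_0 ≅ Z.
  H_1: rank ker ∂_1 − rank ∂_2 = (6 − 3) − 3 = 0, and the invariant factors of ∂_2 are all 1, so H_1 ≅ 0.
  H_2: rank ker ∂_2 − rank ∂_3 = (4 − 3) − 0 = 1, and there is no ∂_3, so H_2 ≅ Z.

(K is a triangulation of the 2-sphere S^2.)

H_0 = Z,  H_1 = 0,  H_2 = Z.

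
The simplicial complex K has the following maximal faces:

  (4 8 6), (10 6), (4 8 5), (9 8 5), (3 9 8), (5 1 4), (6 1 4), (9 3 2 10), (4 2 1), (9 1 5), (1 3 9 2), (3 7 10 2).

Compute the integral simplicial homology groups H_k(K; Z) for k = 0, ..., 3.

Fix the vertex order 1 < 2 < 3 < 4 < 5 < 6 < 7 < 8 < 9 < 10 and write every simplex with vertices in increasing order. Then dim K = 3 and the simplices of K are:

  0-simplices (10): [1], [2], [3], [4], [5], [6], [7], [8], [9], [10]
  1-simplices (25): (25 of them)
  2-simplices (18): (18 of them)
  3-simplices (3): [1,2,3,9], [2,3,7,10], [2,3,9,10]

Hence C_0 ≅ Z^10, C_1 ≅ Z^25, C_2 ≅ Z^18, C_3 ≅ Z^3.

The boundary map ∂_1: C_1 → C_0 sends each edge [p,q] (with p < q) to q − p. For instance
  ∂[6,8] = [8] − [6].
As a 10×25 matrix over Z this has rank 9, with invariant factors (1,1,1,1,1,1,1,1,1).

∂_2: C_2 → C_1 maps a triangle to the signed sum of its edges. For instance
  ∂[1,4,5] = [4,5] − [1,5] + [1,4],
  ∂[4,5,8] = [5,8] − [4,8] + [4,5].
The 25×18 boundary matrix has rank 15 and Smith normal form diag(1,1,1,1,1,1,1,1,1,1,1,1,1,1,1).

∂_3: C_3 → C_2 sends each 3-simplex σ to the alternating sum Σ_i (−1)^i (σ with its i-th vertex removed). For instance
  ∂[2,3,9,10] = [3,9,10] − [2,9,10] + [2,3,10] − [2,3,9],
  ∂[1,2,3,9] = [2,3,9] − [1,3,9] + [1,2,9] − [1,2,3].
This gives a 18×3 integer matrix of rank 3; reducing to Smith normal form yields diagonal entries (1,1,1).

From H_k ≅ ker(∂_k) / im(∂_{k+1}) we obtain:

  H_0: rank C_0 − rank ∂_1 = 10 − 9 = 1, and the invariant factors of ∂_1 are all 1, so H_0 ≅ Z.
  H_1: rank ker ∂_1 − rank ∂_2 = (25 − 9) − 15 = 1, and the invariant factors of ∂_2 are all 1, so H_1 ≅ Z.
  H_2: rank ker ∂_2 − rank ∂_3 = (18 − 15) − 3 = 0, and the invariant factors of ∂_3 are all 1, so H_2 ≅ 0.
  H_3: rank ker ∂_3 − rank ∂_4 = (3 − 3) − 0 = 0, and there is no ∂_4, so H_3 ≅ 0.

H_0 ≅ Z,  H_1 ≅ Z,  H_2 = 0,  H_3 = 0.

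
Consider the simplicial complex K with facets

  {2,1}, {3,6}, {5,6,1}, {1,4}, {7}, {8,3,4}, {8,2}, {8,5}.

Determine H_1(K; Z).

H_1 = Z^3.

We work with the vertex ordering 1 < 2 < 3 < 4 < 5 < 6 < 7 < 8. The simplices of K, each written with vertices in increasing order, are:

  0-simplices (8): [1], [2], [3], [4], [5], [6], [7], [8]
  1-simplices (11): [1,2], [1,4], [1,5], [1,6], [2,8], [3,4], [3,6], [3,8], [4,8], [5,6], [5,8]
  2-simplices (2): [1,5,6], [3,4,8]

Hence C_0 ≅ Z^8, C_1 ≅ Z^11, C_2 ≅ Z^2.

The boundary map ∂_1: C_1 → C_0 is given by ∂[p,q] = [q] − [p].
The 8×11 boundary matrix has rank 6 and Smith normal form diag(1,1,1,1,1,1).

Boundary ∂_2: C_2 → C_1 maps a triangle to the signed sum of its edges. For instance
  ∂[1,5,6] = [5,6] − [1,6] + [1,5],
  ∂[3,4,8] = [4,8] − [3,8] + [3,4].
This gives a 11×2 integer matrix of rank 2; reducing to Smith normal form yields diagonal entries (1,1).

Now H_k = ker ∂_k / im ∂_{k+1}, so:

  H_1: rank ker ∂_1 − rank ∂_2 = (11 − 6) − 2 = 3, and the invariant factors of ∂_2 are all 1, so H_1 = Z^3.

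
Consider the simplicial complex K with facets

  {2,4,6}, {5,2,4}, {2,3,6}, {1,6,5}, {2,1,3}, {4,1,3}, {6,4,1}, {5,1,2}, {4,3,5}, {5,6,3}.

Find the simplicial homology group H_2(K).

H_2 = 0.

Take the total order 1 < 2 < 3 < 4 < 5 < 6 on the vertex set. Then K (dimension 2) consists of the simplices:

  0-simplices (6): [1], [2], [3], [4], [5], [6]
  1-simplices (15): [1,2], [1,3], [1,4], [1,5], [1,6], [2,3], [2,4], [2,5], [2,6], [3,4], [3,5], [3,6], [4,5], [4,6], [5,6]
  2-simplices (10): [1,2,3], [1,2,5], [1,3,4], [1,4,6], [1,5,6], [2,3,6], [2,4,5], [2,4,6], [3,4,5], [3,5,6]

so the chain groups are C_0 ≅ Z^6, C_1 ≅ Z^15, C_2 ≅ Z^10.

∂_1: C_1 → C_0 maps an edge to its endpoints' difference, ∂[p,q] = q − p.
This gives a 6×15 integer matrix of rank 5; reducing to Smith normal form yields diagonal entries (1,1,1,1,1).

Boundary ∂_2: C_2 → C_1 acts by ∂[p,q,r] = [q,r] − [p,r] + [p,q]. For instance
  ∂[2,4,5] = [4,5] − [2,5] + [2,4],
  ∂[1,4,6] = [4,6] − [1,6] + [1,4].
The 15×10 boundary matrix has rank 10 and Smith normal form diag(1,1,1,1,1,1,1,1,1,2).

Now H_k = ker ∂_k / im ∂_{k+1}, so:

  H_2: rank ker ∂_2 − rank ∂_3 = (10 − 10) − 0 = 0, and there is no ∂_3, so H_2 ≅ 0.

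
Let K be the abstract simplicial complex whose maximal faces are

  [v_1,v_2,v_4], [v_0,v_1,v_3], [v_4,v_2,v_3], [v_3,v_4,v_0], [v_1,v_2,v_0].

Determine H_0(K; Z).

H_0 = Z.

Fix the vertex order v_0 < v_1 < v_2 < v_3 < v_4 and write every simplex with vertices in increasing order. Then dim K = 2 and the simplices of K are:

  0-simplices (5): [v_0], [v_1], [v_2], [v_3], [v_4]
  1-simplices (10): [v_0,v_1], [v_0,v_2], [v_0,v_3], [v_0,v_4], [v_1,v_2], [v_1,v_3], [v_1,v_4], [v_2,v_3], [v_2,v_4], [v_3,v_4]
  2-simplices (5): [v_0,v_1,v_2], [v_0,v_1,v_3], [v_0,v_3,v_4], [v_1,v_2,v_4], [v_2,v_3,v_4]

Hence C_0 ≅ Z^5, C_1 ≅ Z^10, C_2 ≅ Z^5.

Boundary ∂_1: C_1 → C_0 maps an edge to its endpoints' difference, ∂[p,q] = q − p. For instance
  ∂[v_3,v_4] = [v_4] − [v_3].
The resulting 5×10 matrix has rank 4, and its Smith normal form has invariant factors (1,1,1,1).

The boundary map ∂_2: C_2 → C_1 acts by ∂[p,q,r] = [q,r] − [p,r] + [p,q]. For instance
  ∂[v_0,v_1,v_3] = [v_1,v_3] − [v_0,v_3] + [v_0,v_1],
  ∂[v_0,v_3,v_4] = [v_3,v_4] − [v_0,v_4] + [v_0,v_3].
As a 10×5 matrix over Z this has rank 5, with invariant factors (1,1,1,1,1).

From H_k ≅ ker(∂_k) / im(∂_{k+1}) we obtain:

  H_0: rank C_0 − rank ∂_1 = 5 − 4 = 1, and the invariant factors of ∂_1 are all 1, so H_0 = Z.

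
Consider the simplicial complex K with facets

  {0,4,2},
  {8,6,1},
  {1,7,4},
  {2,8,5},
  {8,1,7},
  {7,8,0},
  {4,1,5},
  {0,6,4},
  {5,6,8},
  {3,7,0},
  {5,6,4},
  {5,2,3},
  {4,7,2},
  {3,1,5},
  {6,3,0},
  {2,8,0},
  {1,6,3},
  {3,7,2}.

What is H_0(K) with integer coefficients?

H_0 ≅ Z.

Take the total order 0 < 1 < 2 < 3 < 4 < 5 < 6 < 7 < 8 on the vertex set. Then K (dimension 2) consists of the simplices:

  0-simplices (9): [0], [1], [2], [3], [4], [5], [6], [7], [8]
  1-simplices (27): (27 of them)
  2-simplices (18): [0,2,4], [0,2,8], [0,3,6], [0,3,7], [0,4,6], [0,7,8], [1,3,5], [1,3,6], [1,4,5], [1,4,7], [1,6,8], [1,7,8], [2,3,5], [2,3,7], [2,4,7], [2,5,8], [4,5,6], [5,6,8]

giving chain groups C_0 ≅ Z^9, C_1 ≅ Z^27, C_2 ≅ Z^18.

∂_1: C_1 → C_0 sends each edge [p,q] (with p < q) to q − p. For instance
  ∂[2,4] = [4] − [2].
As a 9×27 matrix over Z this has rank 8, with invariant factors (1,1,1,1,1,1,1,1).

∂_2: C_2 → C_1 sends each 2-simplex [p,q,r] to [q,r] − [p,r] + [p,q]. For instance
  ∂[1,6,8] = [6,8] − [1,8] + [1,6],
  ∂[2,5,8] = [5,8] − [2,8] + [2,5].
As a 27×18 matrix over Z this has rank 18, with invariant factors (1,1,1,1,1,1,1,1,1,1,1,1,1,1,1,1,1,2).

From H_k ≅ ker(∂_k) / im(∂_{k+1}) we obtain:

  H_0: rank C_0 − rank ∂_1 = 9 − 8 = 1, and the invariant factors of ∂_1 are all 1, so H_0 = Z.

(K is a triangulation of the Klein bottle.)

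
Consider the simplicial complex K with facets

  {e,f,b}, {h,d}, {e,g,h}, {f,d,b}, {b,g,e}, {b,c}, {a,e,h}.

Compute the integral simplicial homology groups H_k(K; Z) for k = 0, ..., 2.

H_0 ≅ Z,  H_1 ≅ Z,  H_2 = 0.

We work with the vertex ordering a < b < c < d < e < f < g < h. The simplices of K, each written with vertices in increasing order, are:

  0-simplices (8): a, b, c, d, e, f, g, h
  1-simplices (13): ae, ah, bc, bd, be, bf, bg, df, dh, ef, eg, eh, gh
  2-simplices (5): aeh, bdf, bef, beg, egh

giving chain groups C_0 ≅ Z^8, C_1 ≅ Z^13, C_2 ≅ Z^5.

Boundary ∂_1: C_1 → C_0 sends each edge [p,q] (with p < q) to q − p. For instance
  ∂gh = h − g.
The resulting 8×13 matrix has rank 7, and its Smith normal form has invariant factors (1,1,1,1,1,1,1).

∂_2: C_2 → C_1 acts by ∂[p,q,r] = [q,r] − [p,r] + [p,q]. For instance
  ∂beg = eg − bg + be,
  ∂aeh = eh − ah + ae.
As a 13×5 matrix over Z this has rank 5, with invariant factors (1,1,1,1,1).

Reading off H_k = ker ∂_k / im ∂_{k+1}:

  H_0: rank C_0 − rank ∂_1 = 8 − 7 = 1, and the invariant factors of ∂_1 are all 1, so H_0 = Z.
  H_1: rank ker ∂_1 − rank ∂_2 = (13 − 7) − 5 = 1, and the invariant factors of ∂_2 are all 1, so H_1 = Z.
  H_2: rank ker ∂_2 − rank ∂_3 = (5 − 5) − 0 = 0, and there is no ∂_3, so H_2 = 0.

As a check, the Euler characteristic is 8 − 13 + 5 = 0, which agrees with 1 − 1 + 0 = 0.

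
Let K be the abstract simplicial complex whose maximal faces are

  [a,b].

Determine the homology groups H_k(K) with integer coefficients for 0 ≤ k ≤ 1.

Fix the vertex order a < b and write every simplex with vertices in increasing order. Then dim K = 1 and the simplices of K are:

  0-simplices (2): a, b
  1-simplices (1): ab

so the chain groups are C_0 ≅ Z^2, C_1 ≅ Z^1.

Boundary ∂_1: C_1 → C_0 is given by ∂[p,q] = [q] − [p]. For instance
  ∂ab = b − a.
As a 2×1 matrix over Z this has rank 1, with invariant factors (1).

Computing H_k = (kernel of ∂_k) / (image of ∂_{k+1}):

  H_0: rank C_0 − rank ∂_1 = 2 − 1 = 1, and the invariant factors of ∂_1 are all 1, so H_0 = Z.
  H_1: rank ker ∂_1 − rank ∂_2 = (1 − 1) − 0 = 0, and there is no ∂_2, so H_1 = 0.

As a check, the Euler characteristic is 2 − 1 = 1, which agrees with 1 − 0 = 1.

H_0 ≅ Z,  H_1 = 0.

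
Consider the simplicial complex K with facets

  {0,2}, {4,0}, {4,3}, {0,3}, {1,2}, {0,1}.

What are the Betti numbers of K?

Fix the vertex order 0 < 1 < 2 < 3 < 4 and write every simplex with vertices in increasing order. Then dim K = 1 and the simplices of K are:

  0-simplices (5): [0], [1], [2], [3], [4]
  1-simplices (6): [0,1], [0,2], [0,3], [0,4], [1,2], [3,4]

giving chain groups C_0 ≅ Z^5, C_1 ≅ Z^6.

The boundary map ∂_1: C_1 → C_0 is given by ∂[p,q] = [q] − [p].
The resulting 5×6 matrix has rank 4, and its Smith normal form has invariant factors (1,1,1,1).

From H_k ≅ ker(∂_k) / im(∂_{k+1}) we obtain:

  H_0: rank C_0 − rank ∂_1 = 5 − 4 = 1, and the invariant factors of ∂_1 are all 1, so H_0 ≅ Z.
  H_1: rank ker ∂_1 − rank ∂_2 = (6 − 4) − 0 = 2, and there is no ∂_2, so H_1 ≅ Z^2.

As a check, the Euler characteristic is 5 − 6 = -1, which agrees with 1 − 2 = -1.

Hence the Betti numbers are b_0 = 1, b_1 = 2.

b_0 = 1, b_1 = 2.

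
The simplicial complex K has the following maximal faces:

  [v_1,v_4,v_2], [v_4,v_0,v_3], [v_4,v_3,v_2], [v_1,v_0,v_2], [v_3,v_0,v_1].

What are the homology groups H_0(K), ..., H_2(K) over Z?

We work with the vertex ordering v_0 < v_1 < v_2 < v_3 < v_4. The simplices of K, each written with vertices in increasing order, are:

  0-simplices (5): [v_0], [v_1], [v_2], [v_3], [v_4]
  1-simplices (10): [v_0,v_1], [v_0,v_2], [v_0,v_3], [v_0,v_4], [v_1,v_2], [v_1,v_3], [v_1,v_4], [v_2,v_3], [v_2,v_4], [v_3,v_4]
  2-simplices (5): [v_0,v_1,v_2], [v_0,v_1,v_3], [v_0,v_3,v_4], [v_1,v_2,v_4], [v_2,v_3,v_4]

Hence C_0 ≅ Z^5, C_1 ≅ Z^10, C_2 ≅ Z^5.

∂_1: C_1 → C_0 is given by ∂[p,q] = [q] − [p]. For instance
  ∂[v_2,v_4] = [v_4] − [v_2].
This gives a 5×10 integer matrix of rank 4; reducing to Smith normal form yields diagonal entries (1,1,1,1).

Boundary ∂_2: C_2 → C_1 maps a triangle to the signed sum of its edges. For instance
  ∂[v_0,v_1,v_2] = [v_1,v_2] − [v_0,v_2] + [v_0,v_1],
  ∂[v_0,v_1,v_3] = [v_1,v_3] − [v_0,v_3] + [v_0,v_1].
This gives a 10×5 integer matrix of rank 5; reducing to Smith normal form yields diagonal entries (1,1,1,1,1).

From H_k ≅ ker(∂_k) / im(∂_{k+1}) we obtain:

  H_0: rank C_0 − rank ∂_1 = 5 − 4 = 1, and the invariant factors of ∂_1 are all 1, so H_0 ≅ Z.
  H_1: rank ker ∂_1 − rank ∂_2 = (10 − 4) − 5 = 1, and the invariant factors of ∂_2 are all 1, so H_1 ≅ Z.
  H_2: rank ker ∂_2 − rank ∂_3 = (5 − 5) − 0 = 0, and there is no ∂_3, so H_2 ≅ 0.

As a check, the Euler characteristic is 5 − 10 + 5 = 0, which agrees with 1 − 1 + 0 = 0.

H_0 ≅ Z,  H_1 ≅ Z,  H_2 = 0.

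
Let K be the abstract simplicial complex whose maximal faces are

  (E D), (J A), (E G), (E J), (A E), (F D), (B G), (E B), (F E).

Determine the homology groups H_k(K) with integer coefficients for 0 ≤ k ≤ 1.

H_0 = Z,  H_1 = Z^3.

Take the total order A < B < D < E < F < G < J on the vertex set. Then K (dimension 1) consists of the simplices:

  0-simplices (7): A, B, D, E, F, G, J
  1-simplices (9): AE, AJ, BE, BG, DE, DF, EF, EG, EJ

Hence C_0 ≅ Z^7, C_1 ≅ Z^9.

Boundary ∂_1: C_1 → C_0 sends each edge [p,q] (with p < q) to q − p. For instance
  ∂AJ = J − A.
This gives a 7×9 integer matrix of rank 6; reducing to Smith normal form yields diagonal entries (1,1,1,1,1,1).

Computing H_k = (kernel of ∂_k) / (image of ∂_{k+1}):

  H_0: rank C_0 − rank ∂_1 = 7 − 6 = 1, and the invariant factors of ∂_1 are all 1, so H_0 ≅ Z.
  H_1: rank ker ∂_1 − rank ∂_2 = (9 − 6) − 0 = 3, and there is no ∂_2, so H_1 ≅ Z^3.

As a check, the Euler characteristic is 7 − 9 = -2, which agrees with 1 − 3 = -2.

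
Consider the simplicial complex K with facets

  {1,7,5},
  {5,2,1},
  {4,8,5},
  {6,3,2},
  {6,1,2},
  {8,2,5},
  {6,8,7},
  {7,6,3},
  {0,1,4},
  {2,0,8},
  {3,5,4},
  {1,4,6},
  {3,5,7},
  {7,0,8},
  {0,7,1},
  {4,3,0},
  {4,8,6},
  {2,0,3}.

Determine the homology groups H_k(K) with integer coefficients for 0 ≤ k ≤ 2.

H_0 ≅ Z,  H_1 ≅ Z^2,  H_2 ≅ Z.

We work with the vertex ordering 0 < 1 < 2 < 3 < 4 < 5 < 6 < 7 < 8. The simplices of K, each written with vertices in increasing order, are:

  0-simplices (9): [0], [1], [2], [3], [4], [5], [6], [7], [8]
  1-simplices (27): (27 of them)
  2-simplices (18): [0,1,4], [0,1,7], [0,2,3], [0,2,8], [0,3,4], [0,7,8], [1,2,5], [1,2,6], [1,4,6], [1,5,7], [2,3,6], [2,5,8], [3,4,5], [3,5,7], [3,6,7], [4,5,8], [4,6,8], [6,7,8]

Hence C_0 ≅ Z^9, C_1 ≅ Z^27, C_2 ≅ Z^18.

∂_1: C_1 → C_0 sends each edge [p,q] (with p < q) to q − p. For instance
  ∂[1,5] = [5] − [1].
As a 9×27 matrix over Z this has rank 8, with invariant factors (1,1,1,1,1,1,1,1).

∂_2: C_2 → C_1 acts by ∂[p,q,r] = [q,r] − [p,r] + [p,q]. For instance
  ∂[0,1,4] = [1,4] − [0,4] + [0,1],
  ∂[6,7,8] = [7,8] − [6,8] + [6,7].
The 27×18 boundary matrix has rank 17 and Smith normal form diag(1,1,1,1,1,1,1,1,1,1,1,1,1,1,1,1,1).

From H_k ≅ ker(∂_k) / im(∂_{k+1}) we obtain:

  H_0: rank C_0 − rank ∂_1 = 9 − 8 = 1, and the invariant factors of ∂_1 are all 1, so H_0 = Z.
  H_1: rank ker ∂_1 − rank ∂_2 = (27 − 8) − 17 = 2, and the invariant factors of ∂_2 are all 1, so H_1 = Z^2.
  H_2: rank ker ∂_2 − rank ∂_3 = (18 − 17) − 0 = 1, and there is no ∂_3, so H_2 = Z.

As a check, the Euler characteristic is 9 − 27 + 18 = 0, which agrees with 1 − 2 + 1 = 0.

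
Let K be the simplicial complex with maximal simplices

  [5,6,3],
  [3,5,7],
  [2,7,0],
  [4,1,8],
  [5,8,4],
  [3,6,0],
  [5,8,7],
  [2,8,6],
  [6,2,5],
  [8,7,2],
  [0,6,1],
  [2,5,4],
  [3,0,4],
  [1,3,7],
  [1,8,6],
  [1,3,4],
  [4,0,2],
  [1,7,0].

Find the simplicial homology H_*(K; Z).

H_0 = Z,  H_1 = Z ⊕ Z/2Z,  H_2 = 0.

Order the vertices as 0 < 1 < 2 < 3 < 4 < 5 < 6 < 7 < 8. Listing each simplex with vertices in this order, K has dimension 2 with simplices:

  0-simplices (9): [0], [1], [2], [3], [4], [5], [6], [7], [8]
  1-simplices (27): (27 of them)
  2-simplices (18): [0,1,6], [0,1,7], [0,2,4], [0,2,7], [0,3,4], [0,3,6], [1,3,4], [1,3,7], [1,4,8], [1,6,8], [2,4,5], [2,5,6], [2,6,8], [2,7,8], [3,5,6], [3,5,7], [4,5,8], [5,7,8]

giving chain groups C_0 ≅ Z^9, C_1 ≅ Z^27, C_2 ≅ Z^18.

∂_1: C_1 → C_0 is given by ∂[p,q] = [q] − [p].
This gives a 9×27 integer matrix of rank 8; reducing to Smith normal form yields diagonal entries (1,1,1,1,1,1,1,1).

Boundary ∂_2: C_2 → C_1 maps a triangle to the signed sum of its edges. For instance
  ∂[3,5,6] = [5,6] − [3,6] + [3,5],
  ∂[0,2,7] = [2,7] − [0,7] + [0,2].
As a 27×18 matrix over Z this has rank 18, with invariant factors (1,1,1,1,1,1,1,1,1,1,1,1,1,1,1,1,1,2).

Reading off H_k = ker ∂_k / im ∂_{k+1}:

  H_0: rank C_0 − rank ∂_1 = 9 − 8 = 1, and the invariant factors of ∂_1 are all 1, so H_0 = Z.
  H_1: rank ker ∂_1 − rank ∂_2 = (27 − 8) − 18 = 1, and ∂_2 has invariant factor 2 > 1, so H_1 = Z ⊕ Z/2Z.
  H_2: rank ker ∂_2 − rank ∂_3 = (18 − 18) − 0 = 0, and there is no ∂_3, so H_2 = 0.

As a check, the Euler characteristic is 9 − 27 + 18 = 0, which agrees with 1 − 1 + 0 = 0.
(K is a triangulation of the Klein bottle.)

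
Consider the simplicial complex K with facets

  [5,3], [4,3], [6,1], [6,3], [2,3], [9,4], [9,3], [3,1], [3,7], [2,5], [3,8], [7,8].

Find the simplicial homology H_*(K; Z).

We work with the vertex ordering 1 < 2 < 3 < 4 < 5 < 6 < 7 < 8 < 9. The simplices of K, each written with vertices in increasing order, are:

  0-simplices (9): [1], [2], [3], [4], [5], [6], [7], [8], [9]
  1-simplices (12): [1,3], [1,6], [2,3], [2,5], [3,4], [3,5], [3,6], [3,7], [3,8], [3,9], [4,9], [7,8]

so the chain groups are C_0 ≅ Z^9, C_1 ≅ Z^12.

∂_1: C_1 → C_0 is given by ∂[p,q] = [q] − [p].
The 9×12 boundary matrix has rank 8 and Smith normal form diag(1,1,1,1,1,1,1,1).

Reading off H_k = ker ∂_k / im ∂_{k+1}:

  H_0: rank C_0 − rank ∂_1 = 9 − 8 = 1, and the invariant factors of ∂_1 are all 1, so H_0 = Z.
  H_1: rank ker ∂_1 − rank ∂_2 = (12 − 8) − 0 = 4, and there is no ∂_2, so H_1 = Z^4.

H_0 = Z,  H_1 = Z^4.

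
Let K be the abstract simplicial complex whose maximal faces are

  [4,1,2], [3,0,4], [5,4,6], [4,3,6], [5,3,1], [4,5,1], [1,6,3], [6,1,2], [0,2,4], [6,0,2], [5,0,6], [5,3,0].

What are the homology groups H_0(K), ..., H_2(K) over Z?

Take the total order 0 < 1 < 2 < 3 < 4 < 5 < 6 on the vertex set. Then K (dimension 2) consists of the simplices:

  0-simplices (7): [0], [1], [2], [3], [4], [5], [6]
  1-simplices (18): [0,2], [0,3], [0,4], [0,5], [0,6], [1,2], [1,3], [1,4], [1,5], [1,6], [2,4], [2,6], [3,4], [3,5], [3,6], [4,5], [4,6], [5,6]
  2-simplices (12): [0,2,4], [0,2,6], [0,3,4], [0,3,5], [0,5,6], [1,2,4], [1,2,6], [1,3,5], [1,3,6], [1,4,5], [3,4,6], [4,5,6]

giving chain groups C_0 ≅ Z^7, C_1 ≅ Z^18, C_2 ≅ Z^12.

The boundary map ∂_1: C_1 → C_0 sends each edge [p,q] (with p < q) to q − p.
This gives a 7×18 integer matrix of rank 6; reducing to Smith normal form yields diagonal entries (1,1,1,1,1,1).

∂_2: C_2 → C_1 sends each 2-simplex [p,q,r] to [q,r] − [p,r] + [p,q]. For instance
  ∂[1,2,6] = [2,6] − [1,6] + [1,2],
  ∂[0,5,6] = [5,6] − [0,6] + [0,5].
The 18×12 boundary matrix has rank 12 and Smith normal form diag(1,1,1,1,1,1,1,1,1,1,1,2).

From H_k ≅ ker(∂_k) / im(∂_{k+1}) we obtain:

  H_0: rank C_0 − rank ∂_1 = 7 − 6 = 1, and the invariant factors of ∂_1 are all 1, so H_0 ≅ Z.
  H_1: rank ker ∂_1 − rank ∂_2 = (18 − 6) − 12 = 0, and ∂_2 has invariant factor 2 > 1, so H_1 ≅ Z/2.
  H_2: rank ker ∂_2 − rank ∂_3 = (12 − 12) − 0 = 0, and there is no ∂_3, so H_2 ≅ 0.

As a check, the Euler characteristic is 7 − 18 + 12 = 1, which agrees with 1 − 0 + 0 = 1.

H_0 ≅ Z,  H_1 ≅ Z/2,  H_2 = 0.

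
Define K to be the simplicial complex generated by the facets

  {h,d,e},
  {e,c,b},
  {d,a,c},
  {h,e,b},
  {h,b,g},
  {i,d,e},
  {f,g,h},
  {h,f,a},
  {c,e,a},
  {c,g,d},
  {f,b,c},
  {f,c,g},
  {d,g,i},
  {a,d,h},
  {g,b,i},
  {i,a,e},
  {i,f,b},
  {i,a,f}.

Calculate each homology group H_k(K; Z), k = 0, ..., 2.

K has 9 vertices, 27 edges, 18 triangles.
rank ∂_0 = 0, rank ∂_1 = 8 ⇒ b_0 = 9 − 0 − 8 = 1; all invariant factors of ∂_1 are 1 so no torsion. So H_0 = Z.
rank ∂_1 = 8, rank ∂_2 = 18 ⇒ b_1 = 27 − 8 − 18 = 1; ∂_2 has invariant factor(s) [2] giving torsion. So H_1 = Z ⊕ Z_2.
rank ∂_2 = 18, rank ∂_3 = 0 ⇒ b_2 = 18 − 18 − 0 = 0. So H_2 = 0.

H_0 = Z,  H_1 = Z ⊕ Z_2,  H_2 = 0.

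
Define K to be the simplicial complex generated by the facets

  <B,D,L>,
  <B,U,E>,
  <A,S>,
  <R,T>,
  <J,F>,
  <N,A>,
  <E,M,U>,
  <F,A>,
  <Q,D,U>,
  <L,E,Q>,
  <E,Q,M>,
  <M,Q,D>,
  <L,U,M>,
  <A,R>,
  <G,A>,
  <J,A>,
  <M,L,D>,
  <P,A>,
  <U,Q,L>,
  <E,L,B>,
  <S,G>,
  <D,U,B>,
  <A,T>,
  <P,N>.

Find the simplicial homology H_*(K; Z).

Fix the vertex order A < B < D < E < F < G < J < L < M < N < P < Q < R < S < T < U and write every simplex with vertices in increasing order. Then dim K = 2 and the simplices of K are:

  0-simplices (16): A, B, D, E, F, G, J, L, M, N, P, Q, R, S, T, U
  1-simplices (30): AF, AG, AJ, AN, AP, AR, AS, AT, BD, BE, BL, BU, DL, DM, DQ, DU, EL, EM, EQ, EU, FJ, GS, LM, LQ, LU, MQ, MU, NP, QU, RT
  2-simplices (12): BDL, BDU, BEL, BEU, DLM, DMQ, DQU, ELQ, EMQ, EMU, LMU, LQU

so the chain groups are C_0 ≅ Z^16, C_1 ≅ Z^30, C_2 ≅ Z^12.

The boundary map ∂_1: C_1 → C_0 is given by ∂[p,q] = [q] − [p].
As a 16×30 matrix over Z this has rank 14, with invariant factors (1,1,1,1,1,1,1,1,1,1,1,1,1,1).

∂_2: C_2 → C_1 acts by ∂[p,q,r] = [q,r] − [p,r] + [p,q]. For instance
  ∂BEL = EL − BL + BE,
  ∂LQU = QU − LU + LQ.
As a 30×12 matrix over Z this has rank 12, with invariant factors (1,1,1,1,1,1,1,1,1,1,1,2).

Computing H_k = (kernel of ∂_k) / (image of ∂_{k+1}):

  H_0: rank C_0 − rank ∂_1 = 16 − 14 = 2, and the invariant factors of ∂_1 are all 1, so H_0 = Z^2.
  H_1: rank ker ∂_1 − rank ∂_2 = (30 − 14) − 12 = 4, and ∂_2 has invariant factor 2 > 1, so H_1 = Z^4 ⊕ Z/2.
  H_2: rank ker ∂_2 − rank ∂_3 = (12 − 12) − 0 = 0, and there is no ∂_3, so H_2 = 0.

As a check, the Euler characteristic is 16 − 30 + 12 = -2, which agrees with 2 − 4 + 0 = -2.

H_0 ≅ Z^2,  H_1 ≅ Z^4 ⊕ Z/2,  H_2 = 0.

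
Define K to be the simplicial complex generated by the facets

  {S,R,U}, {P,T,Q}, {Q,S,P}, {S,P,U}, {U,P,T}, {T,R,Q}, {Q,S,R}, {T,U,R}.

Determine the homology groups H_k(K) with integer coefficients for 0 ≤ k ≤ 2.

H_0 ≅ Z,  H_1 = 0,  H_2 ≅ Z.

Take the total order P < Q < R < S < T < U on the vertex set. Then K (dimension 2) consists of the simplices:

  0-simplices (6): P, Q, R, S, T, U
  1-simplices (12): PQ, PS, PT, PU, QR, QS, QT, RS, RT, RU, SU, TU
  2-simplices (8): PQS, PQT, PSU, PTU, QRS, QRT, RSU, RTU

so the chain groups are C_0 ≅ Z^6, C_1 ≅ Z^12, C_2 ≅ Z^8.

Boundary ∂_1: C_1 → C_0 is given by ∂[p,q] = [q] − [p]. For instance
  ∂QR = R − Q.
The resulting 6×12 matrix has rank 5, and its Smith normal form has invariant factors (1,1,1,1,1).

The boundary map ∂_2: C_2 → C_1 maps a triangle to the signed sum of its edges. For instance
  ∂QRT = RT − QT + QR,
  ∂RTU = TU − RU + RT.
This gives a 12×8 integer matrix of rank 7; reducing to Smith normal form yields diagonal entries (1,1,1,1,1,1,1).

Now H_k = ker ∂_k / im ∂_{k+1}, so:

  H_0: rank C_0 − rank ∂_1 = 6 − 5 = 1, and the invariant factors of ∂_1 are all 1, so H_0 = Z.
  H_1: rank ker ∂_1 − rank ∂_2 = (12 − 5) − 7 = 0, and the invariant factors of ∂_2 are all 1, so H_1 = 0.
  H_2: rank ker ∂_2 − rank ∂_3 = (8 − 7) − 0 = 1, and there is no ∂_3, so H_2 = Z.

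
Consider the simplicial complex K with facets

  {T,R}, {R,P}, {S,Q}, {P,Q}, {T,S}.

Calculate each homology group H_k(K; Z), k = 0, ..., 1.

K has 5 vertices, 5 edges.
rank ∂_0 = 0, rank ∂_1 = 4 ⇒ b_0 = 5 − 0 − 4 = 1; all invariant factors of ∂_1 are 1 so no torsion. So H_0 = Z.
rank ∂_1 = 4, rank ∂_2 = 0 ⇒ b_1 = 5 − 4 − 0 = 1. So H_1 = Z.

H_0 ≅ Z,  H_1 ≅ Z.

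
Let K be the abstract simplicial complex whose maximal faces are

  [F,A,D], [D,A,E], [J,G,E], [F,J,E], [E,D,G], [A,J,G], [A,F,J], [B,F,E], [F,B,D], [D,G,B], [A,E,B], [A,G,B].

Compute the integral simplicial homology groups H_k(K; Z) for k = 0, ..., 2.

H_0 ≅ Z,  H_1 ≅ Z_2,  H_2 = 0.

Order the vertices as A < B < D < E < F < G < J. Listing each simplex with vertices in this order, K has dimension 2 with simplices:

  0-simplices (7): A, B, D, E, F, G, J
  1-simplices (18): AB, AD, AE, AF, AG, AJ, BD, BE, BF, BG, DE, DF, DG, EF, EG, EJ, FJ, GJ
  2-simplices (12): ABE, ABG, ADE, ADF, AFJ, AGJ, BDF, BDG, BEF, DEG, EFJ, EGJ

so the chain groups are C_0 ≅ Z^7, C_1 ≅ Z^18, C_2 ≅ Z^12.

The boundary map ∂_1: C_1 → C_0 is given by ∂[p,q] = [q] − [p]. For instance
  ∂DE = E − D.
As a 7×18 matrix over Z this has rank 6, with invariant factors (1,1,1,1,1,1).

The boundary map ∂_2: C_2 → C_1 acts by ∂[p,q,r] = [q,r] − [p,r] + [p,q]. For instance
  ∂ADF = DF − AF + AD,
  ∂EFJ = FJ − EJ + EF.
This gives a 18×12 integer matrix of rank 12; reducing to Smith normal form yields diagonal entries (1,1,1,1,1,1,1,1,1,1,1,2).

Now H_k = ker ∂_k / im ∂_{k+1}, so:

  H_0: rank C_0 − rank ∂_1 = 7 − 6 = 1, and the invariant factors of ∂_1 are all 1, so H_0 = Z.
  H_1: rank ker ∂_1 − rank ∂_2 = (18 − 6) − 12 = 0, and ∂_2 has invariant factor 2 > 1, so H_1 = Z_2.
  H_2: rank ker ∂_2 − rank ∂_3 = (12 − 12) − 0 = 0, and there is no ∂_3, so H_2 = 0.

As a check, the Euler characteristic is 7 − 18 + 12 = 1, which agrees with 1 − 0 + 0 = 1.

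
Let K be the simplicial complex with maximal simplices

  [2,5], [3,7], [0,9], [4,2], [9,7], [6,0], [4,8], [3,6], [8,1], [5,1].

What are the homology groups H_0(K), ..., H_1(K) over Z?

K has 10 vertices, 10 edges.
rank ∂_0 = 0, rank ∂_1 = 8 ⇒ b_0 = 10 − 0 − 8 = 2; all invariant factors of ∂_1 are 1 so no torsion. So H_0 = Z^2.
rank ∂_1 = 8, rank ∂_2 = 0 ⇒ b_1 = 10 − 8 − 0 = 2. So H_1 = Z^2.

H_0 = Z^2,  H_1 = Z^2.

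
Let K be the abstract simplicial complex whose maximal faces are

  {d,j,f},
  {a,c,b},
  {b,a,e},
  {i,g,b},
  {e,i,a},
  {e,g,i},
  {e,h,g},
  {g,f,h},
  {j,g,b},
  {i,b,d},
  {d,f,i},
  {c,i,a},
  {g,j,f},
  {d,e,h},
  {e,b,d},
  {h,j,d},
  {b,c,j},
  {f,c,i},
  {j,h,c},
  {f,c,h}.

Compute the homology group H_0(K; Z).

H_0 = Z.

Take the total order a < b < c < d < e < f < g < h < i < j on the vertex set. Then K (dimension 2) consists of the simplices:

  0-simplices (10): a, b, c, d, e, f, g, h, i, j
  1-simplices (30): ab, ac, ae, ai, bc, bd, be, bg, bi, bj, cf, ch, ci, cj, de, df, dh, di, dj, eg, eh, ei, fg, fh, fi, fj, gh, gi, gj, hj
  2-simplices (20): abc, abe, aci, aei, bcj, bde, bdi, bgi, bgj, cfh, cfi, chj, deh, dfi, dfj, dhj, egh, egi, fgh, fgj

so the chain groups are C_0 ≅ Z^10, C_1 ≅ Z^30, C_2 ≅ Z^20.

The boundary map ∂_1: C_1 → C_0 maps an edge to its endpoints' difference, ∂[p,q] = q − p. For instance
  ∂bj = j − b.
The 10×30 boundary matrix has rank 9 and Smith normal form diag(1,1,1,1,1,1,1,1,1).

Boundary ∂_2: C_2 → C_1 acts by ∂[p,q,r] = [q,r] − [p,r] + [p,q]. For instance
  ∂fgj = gj − fj + fg,
  ∂dfi = fi − di + df.
As a 30×20 matrix over Z this has rank 20, with invariant factors (1,1,1,1,1,1,1,1,1,1,1,1,1,1,1,1,1,1,1,2).

From H_k ≅ ker(∂_k) / im(∂_{k+1}) we obtain:

  H_0: rank C_0 − rank ∂_1 = 10 − 9 = 1, and the invariant factors of ∂_1 are all 1, so H_0 ≅ Z.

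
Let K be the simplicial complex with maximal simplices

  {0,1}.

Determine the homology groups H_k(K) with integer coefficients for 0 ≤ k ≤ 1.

H_0 = Z,  H_1 = 0.

Order the vertices as 0 < 1. Listing each simplex with vertices in this order, K has dimension 1 with simplices:

  0-simplices (2): [0], [1]
  1-simplices (1): [0,1]

so the chain groups are C_0 ≅ Z^2, C_1 ≅ Z^1.

The boundary map ∂_1: C_1 → C_0 is given by ∂[p,q] = [q] − [p]. For instance
  ∂[0,1] = [1] − [0].
As a 2×1 matrix over Z this has rank 1, with invariant factors (1).

Reading off H_k = ker ∂_k / im ∂_{k+1}:

  H_0: rank C_0 − rank ∂_1 = 2 − 1 = 1, and the invariant factors of ∂_1 are all 1, so H_0 ≅ Z.
  H_1: rank ker ∂_1 − rank ∂_2 = (1 − 1) − 0 = 0, and there is no ∂_2, so H_1 ≅ 0.

(K is a triangulation of the 1-simplex.)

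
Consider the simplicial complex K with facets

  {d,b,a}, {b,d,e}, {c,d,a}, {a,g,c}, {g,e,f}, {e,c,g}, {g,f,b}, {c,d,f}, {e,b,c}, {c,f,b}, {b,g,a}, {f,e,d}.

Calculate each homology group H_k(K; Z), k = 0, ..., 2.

Order the vertices as a < b < c < d < e < f < g. Listing each simplex with vertices in this order, K has dimension 2 with simplices:

  0-simplices (7): a, b, c, d, e, f, g
  1-simplices (18): ab, ac, ad, ag, bc, bd, be, bf, bg, cd, ce, cf, cg, de, df, ef, eg, fg
  2-simplices (12): abd, abg, acd, acg, bce, bcf, bde, bfg, cdf, ceg, def, efg

Hence C_0 ≅ Z^7, C_1 ≅ Z^18, C_2 ≅ Z^12.

Boundary ∂_1: C_1 → C_0 is given by ∂[p,q] = [q] − [p].
As a 7×18 matrix over Z this has rank 6, with invariant factors (1,1,1,1,1,1).

∂_2: C_2 → C_1 acts by ∂[p,q,r] = [q,r] − [p,r] + [p,q]. For instance
  ∂acg = cg − ag + ac,
  ∂abd = bd − ad + ab.
The 18×12 boundary matrix has rank 12 and Smith normal form diag(1,1,1,1,1,1,1,1,1,1,1,2).

Now H_k = ker ∂_k / im ∂_{k+1}, so:

  H_0: rank C_0 − rank ∂_1 = 7 − 6 = 1, and the invariant factors of ∂_1 are all 1, so H_0 = Z.
  H_1: rank ker ∂_1 − rank ∂_2 = (18 − 6) − 12 = 0, and ∂_2 has invariant factor 2 > 1, so H_1 = Z/2.
  H_2: rank ker ∂_2 − rank ∂_3 = (12 − 12) − 0 = 0, and there is no ∂_3, so H_2 = 0.

H_0 = Z,  H_1 = Z/2,  H_2 = 0.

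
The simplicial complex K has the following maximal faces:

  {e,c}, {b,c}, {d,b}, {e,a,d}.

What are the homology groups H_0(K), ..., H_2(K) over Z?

H_0 = Z,  H_1 = Z,  H_2 = 0.

We work with the vertex ordering a < b < c < d < e. The simplices of K, each written with vertices in increasing order, are:

  0-simplices (5): a, b, c, d, e
  1-simplices (6): ad, ae, bc, bd, ce, de
  2-simplices (1): ade

giving chain groups C_0 ≅ Z^5, C_1 ≅ Z^6, C_2 ≅ Z^1.

The boundary map ∂_1: C_1 → C_0 sends each edge [p,q] (with p < q) to q − p. For instance
  ∂de = e − d.
The 5×6 boundary matrix has rank 4 and Smith normal form diag(1,1,1,1).

∂_2: C_2 → C_1 sends each 2-simplex [p,q,r] to [q,r] − [p,r] + [p,q]. For instance
  ∂ade = de − ae + ad.
The resulting 6×1 matrix has rank 1, and its Smith normal form has invariant factors (1).

Now H_k = ker ∂_k / im ∂_{k+1}, so:

  H_0: rank C_0 − rank ∂_1 = 5 − 4 = 1, and the invariant factors of ∂_1 are all 1, so H_0 ≅ Z.
  H_1: rank ker ∂_1 − rank ∂_2 = (6 − 4) − 1 = 1, and the invariant factors of ∂_2 are all 1, so H_1 ≅ Z.
  H_2: rank ker ∂_2 − rank ∂_3 = (1 − 1) − 0 = 0, and there is no ∂_3, so H_2 ≅ 0.

As a check, the Euler characteristic is 5 − 6 + 1 = 0, which agrees with 1 − 1 + 0 = 0.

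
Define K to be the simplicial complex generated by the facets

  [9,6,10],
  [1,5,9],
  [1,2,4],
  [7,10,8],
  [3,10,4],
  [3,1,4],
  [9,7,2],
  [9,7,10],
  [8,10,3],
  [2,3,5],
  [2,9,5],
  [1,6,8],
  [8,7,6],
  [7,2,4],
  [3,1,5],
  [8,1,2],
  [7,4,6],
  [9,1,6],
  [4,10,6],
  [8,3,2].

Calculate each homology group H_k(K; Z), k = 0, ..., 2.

H_0 ≅ Z,  H_1 ≅ Z ⊕ Z/2Z,  H_2 = 0.

Fix the vertex order 1 < 2 < 3 < 4 < 5 < 6 < 7 < 8 < 9 < 10 and write every simplex with vertices in increasing order. Then dim K = 2 and the simplices of K are:

  0-simplices (10): [1], [2], [3], [4], [5], [6], [7], [8], [9], [10]
  1-simplices (30): (30 of them)
  2-simplices (20): (20 of them)

Hence C_0 ≅ Z^10, C_1 ≅ Z^30, C_2 ≅ Z^20.

The boundary map ∂_1: C_1 → C_0 maps an edge to its endpoints' difference, ∂[p,q] = q − p.
This gives a 10×30 integer matrix of rank 9; reducing to Smith normal form yields diagonal entries (1,1,1,1,1,1,1,1,1).

∂_2: C_2 → C_1 maps a triangle to the signed sum of its edges. For instance
  ∂[1,6,8] = [6,8] − [1,8] + [1,6],
  ∂[2,7,9] = [7,9] − [2,9] + [2,7].
The resulting 30×20 matrix has rank 20, and its Smith normal form has invariant factors (1,1,1,1,1,1,1,1,1,1,1,1,1,1,1,1,1,1,1,2).

Now H_k = ker ∂_k / im ∂_{k+1}, so:

  H_0: rank C_0 − rank ∂_1 = 10 − 9 = 1, and the invariant factors of ∂_1 are all 1, so H_0 ≅ Z.
  H_1: rank ker ∂_1 − rank ∂_2 = (30 − 9) − 20 = 1, and ∂_2 has invariant factor 2 > 1, so H_1 ≅ Z ⊕ Z/2Z.
  H_2: rank ker ∂_2 − rank ∂_3 = (20 − 20) − 0 = 0, and there is no ∂_3, so H_2 ≅ 0.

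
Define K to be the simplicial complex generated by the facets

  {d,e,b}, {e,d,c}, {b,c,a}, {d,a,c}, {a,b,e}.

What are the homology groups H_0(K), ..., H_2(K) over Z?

Order the vertices as a < b < c < d < e. Listing each simplex with vertices in this order, K has dimension 2 with simplices:

  0-simplices (5): a, b, c, d, e
  1-simplices (10): ab, ac, ad, ae, bc, bd, be, cd, ce, de
  2-simplices (5): abc, abe, acd, bde, cde

so the chain groups are C_0 ≅ Z^5, C_1 ≅ Z^10, C_2 ≅ Z^5.

∂_1: C_1 → C_0 sends each edge [p,q] (with p < q) to q − p.
The 5×10 boundary matrix has rank 4 and Smith normal form diag(1,1,1,1).

The boundary map ∂_2: C_2 → C_1 acts by ∂[p,q,r] = [q,r] − [p,r] + [p,q]. For instance
  ∂abc = bc − ac + ab,
  ∂bde = de − be + bd.
This gives a 10×5 integer matrix of rank 5; reducing to Smith normal form yields diagonal entries (1,1,1,1,1).

Computing H_k = (kernel of ∂_k) / (image of ∂_{k+1}):

  H_0: rank C_0 − rank ∂_1 = 5 − 4 = 1, and the invariant factors of ∂_1 are all 1, so H_0 = Z.
  H_1: rank ker ∂_1 − rank ∂_2 = (10 − 4) − 5 = 1, and the invariant factors of ∂_2 are all 1, so H_1 = Z.
  H_2: rank ker ∂_2 − rank ∂_3 = (5 − 5) − 0 = 0, and there is no ∂_3, so H_2 = 0.

H_0 ≅ Z,  H_1 ≅ Z,  H_2 = 0.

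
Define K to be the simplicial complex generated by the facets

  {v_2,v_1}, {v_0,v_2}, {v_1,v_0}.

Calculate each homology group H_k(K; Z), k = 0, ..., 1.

H_0 = Z,  H_1 = Z.

K has 3 vertices, 3 edges.
rank ∂_0 = 0, rank ∂_1 = 2 ⇒ b_0 = 3 − 0 − 2 = 1; all invariant factors of ∂_1 are 1 so no torsion. So H_0 ≅ Z.
rank ∂_1 = 2, rank ∂_2 = 0 ⇒ b_1 = 3 − 2 − 0 = 1. So H_1 ≅ Z.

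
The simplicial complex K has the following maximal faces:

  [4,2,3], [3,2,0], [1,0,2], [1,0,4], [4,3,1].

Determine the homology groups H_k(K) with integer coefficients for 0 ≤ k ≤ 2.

H_0 ≅ Z,  H_1 ≅ Z,  H_2 = 0.

Take the total order 0 < 1 < 2 < 3 < 4 on the vertex set. Then K (dimension 2) consists of the simplices:

  0-simplices (5): [0], [1], [2], [3], [4]
  1-simplices (10): [0,1], [0,2], [0,3], [0,4], [1,2], [1,3], [1,4], [2,3], [2,4], [3,4]
  2-simplices (5): [0,1,2], [0,1,4], [0,2,3], [1,3,4], [2,3,4]

Hence C_0 ≅ Z^5, C_1 ≅ Z^10, C_2 ≅ Z^5.

Boundary ∂_1: C_1 → C_0 is given by ∂[p,q] = [q] − [p].
The resulting 5×10 matrix has rank 4, and its Smith normal form has invariant factors (1,1,1,1).

The boundary map ∂_2: C_2 → C_1 maps a triangle to the signed sum of its edges. For instance
  ∂[0,1,2] = [1,2] − [0,2] + [0,1],
  ∂[1,3,4] = [3,4] − [1,4] + [1,3].
This gives a 10×5 integer matrix of rank 5; reducing to Smith normal form yields diagonal entries (1,1,1,1,1).

From H_k ≅ ker(∂_k) / im(∂_{k+1}) we obtain:

  H_0: rank C_0 − rank ∂_1 = 5 − 4 = 1, and the invariant factors of ∂_1 are all 1, so H_0 ≅ Z.
  H_1: rank ker ∂_1 − rank ∂_2 = (10 − 4) − 5 = 1, and the invariant factors of ∂_2 are all 1, so H_1 ≅ Z.
  H_2: rank ker ∂_2 − rank ∂_3 = (5 − 5) − 0 = 0, and there is no ∂_3, so H_2 ≅ 0.

As a check, the Euler characteristic is 5 − 10 + 5 = 0, which agrees with 1 − 1 + 0 = 0.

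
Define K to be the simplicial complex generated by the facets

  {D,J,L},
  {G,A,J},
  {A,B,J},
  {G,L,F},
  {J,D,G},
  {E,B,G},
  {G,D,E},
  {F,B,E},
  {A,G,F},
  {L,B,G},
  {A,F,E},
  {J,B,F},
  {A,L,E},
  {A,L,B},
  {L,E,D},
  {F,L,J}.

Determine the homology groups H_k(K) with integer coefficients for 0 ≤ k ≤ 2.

K has 8 vertices, 24 edges, 16 triangles.
rank ∂_0 = 0, rank ∂_1 = 7 ⇒ b_0 = 8 − 0 − 7 = 1; all invariant factors of ∂_1 are 1 so no torsion. So H_0 = Z.
rank ∂_1 = 7, rank ∂_2 = 15 ⇒ b_1 = 24 − 7 − 15 = 2; all invariant factors of ∂_2 are 1 so no torsion. So H_1 = Z^2.
rank ∂_2 = 15, rank ∂_3 = 0 ⇒ b_2 = 16 − 15 − 0 = 1. So H_2 = Z.

H_0 ≅ Z,  H_1 ≅ Z^2,  H_2 ≅ Z.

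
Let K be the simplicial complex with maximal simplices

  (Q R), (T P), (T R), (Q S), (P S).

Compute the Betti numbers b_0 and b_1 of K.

Order the vertices as P < Q < R < S < T. Listing each simplex with vertices in this order, K has dimension 1 with simplices:

  0-simplices (5): P, Q, R, S, T
  1-simplices (5): PS, PT, QR, QS, RT

Hence C_0 ≅ Z^5, C_1 ≅ Z^5.

The boundary map ∂_1: C_1 → C_0 is given by ∂[p,q] = [q] − [p].
This gives a 5×5 integer matrix of rank 4; reducing to Smith normal form yields diagonal entries (1,1,1,1).

From H_k ≅ ker(∂_k) / im(∂_{k+1}) we obtain:

  H_0: rank C_0 − rank ∂_1 = 5 − 4 = 1, and the invariant factors of ∂_1 are all 1, so H_0 ≅ Z.
  H_1: rank ker ∂_1 − rank ∂_2 = (5 − 4) − 0 = 1, and there is no ∂_2, so H_1 ≅ Z.

Hence the Betti numbers are b_0 = 1, b_1 = 1.

b_0 = 1, b_1 = 1.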